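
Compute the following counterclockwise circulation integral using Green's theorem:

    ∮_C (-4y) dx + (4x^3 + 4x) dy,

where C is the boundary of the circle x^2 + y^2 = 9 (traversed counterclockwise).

Green's theorem converts the closed line integral into a double integral over the enclosed region D:

    ∮_C P dx + Q dy = ∬_D (∂Q/∂x - ∂P/∂y) dA.

Here P = -4y, Q = 4x^3 + 4x, so

    ∂Q/∂x = 12x^2 + 4,    ∂P/∂y = -4,
    ∂Q/∂x - ∂P/∂y = 12x^2 + 8.

D is the region x^2 + y^2 ≤ 9. Evaluating the double integral:

In polar coordinates (x = r cos θ, y = r sin θ, dA = r dr dθ) the integrand becomes 12r^2cos(θ)^2 + 8, so

    ∬_D (12x^2 + 8) dA = ∫_0^{2π} ∫_0^{3} (12r^2cos(θ)^2 + 8) · r dr dθ.

Inner (r from 0 to 3): 243cos(θ)^2 + 36.
Outer (θ from 0 to 2π): 315π.

Therefore ∮_C P dx + Q dy = 315π.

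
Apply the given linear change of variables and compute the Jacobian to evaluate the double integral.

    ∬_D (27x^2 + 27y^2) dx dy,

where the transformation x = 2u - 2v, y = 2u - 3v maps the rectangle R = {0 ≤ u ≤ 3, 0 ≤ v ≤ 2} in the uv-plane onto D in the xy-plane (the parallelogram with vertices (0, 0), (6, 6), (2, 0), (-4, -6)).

Compute the Jacobian determinant of (x, y) with respect to (u, v):

    ∂(x,y)/∂(u,v) = | 2  -2 | = (2)(-3) - (-2)(2) = -2.
                   | 2  -3 |

Its absolute value is |J| = 2 (the area scaling factor).

Substituting x = 2u - 2v, y = 2u - 3v into the integrand,

    27x^2 + 27y^2 → 216u^2 - 540u v + 351v^2,

so the integral becomes

    ∬_R (216u^2 - 540u v + 351v^2) · |J| du dv = ∫_0^3 ∫_0^2 (432u^2 - 1080u v + 702v^2) dv du.

Inner (v): 864u^2 - 2160u + 1872.
Outer (u): 3672.

Therefore ∬_D (27x^2 + 27y^2) dx dy = 3672.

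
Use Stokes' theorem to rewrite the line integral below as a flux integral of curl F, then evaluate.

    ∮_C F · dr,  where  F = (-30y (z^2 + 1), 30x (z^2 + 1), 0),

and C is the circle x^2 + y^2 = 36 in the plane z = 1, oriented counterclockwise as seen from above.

Let S be the flat disk x^2 + y^2 ≤ 36 in the plane z = 1, with upward unit normal n̂ = ẑ. By Stokes' theorem,

    ∮_C F · dr = ∬_S (∇ × F) · n̂ dS = ∬_D (curl F)_z dA,

where D is the disk x^2 + y^2 ≤ 36.

Compute the curl of F = (-30y (z^2 + 1), 30x (z^2 + 1), 0):
    (∇ × F)_x = ∂F_z/∂y - ∂F_y/∂z = -60x z,
    (∇ × F)_y = ∂F_x/∂z - ∂F_z/∂x = -60y z,
    (∇ × F)_z = ∂F_y/∂x - ∂F_x/∂y = 60z^2 + 60.

On z = 1, (curl F)_z = 120.

Convert to polar (x = r cos θ, y = r sin θ, dA = r dr dθ); the integrand becomes 120, so

    ∬_D (curl F)_z dA = ∫_0^{2π} ∫_0^{6} (120) · r dr dθ.

Inner (r from 0 to 6): 2160.
Outer (θ from 0 to 2π): 4320π.

Therefore ∮_C F · dr = 4320π.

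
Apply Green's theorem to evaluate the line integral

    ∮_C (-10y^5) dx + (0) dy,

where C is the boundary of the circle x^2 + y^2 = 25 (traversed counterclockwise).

Green's theorem converts the closed line integral into a double integral over the enclosed region D:

    ∮_C P dx + Q dy = ∬_D (∂Q/∂x - ∂P/∂y) dA.

Here P = -10y^5, Q = 0, so

    ∂Q/∂x = 0,    ∂P/∂y = -50y^4,
    ∂Q/∂x - ∂P/∂y = 50y^4.

D is the region x^2 + y^2 ≤ 25. Evaluating the double integral:

In polar coordinates (x = r cos θ, y = r sin θ, dA = r dr dθ) the integrand becomes 50r^4sin(θ)^4, so

    ∬_D (50y^4) dA = ∫_0^{2π} ∫_0^{5} (50r^4sin(θ)^4) · r dr dθ.

Inner (r from 0 to 5): 390625sin(θ)^4/3.
Outer (θ from 0 to 2π): 390625π/4.

Therefore ∮_C P dx + Q dy = 390625π/4.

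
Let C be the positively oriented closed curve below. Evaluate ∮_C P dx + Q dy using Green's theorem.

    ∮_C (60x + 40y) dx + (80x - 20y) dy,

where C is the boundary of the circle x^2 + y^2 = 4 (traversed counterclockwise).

Green's theorem converts the closed line integral into a double integral over the enclosed region D:

    ∮_C P dx + Q dy = ∬_D (∂Q/∂x - ∂P/∂y) dA.

Here P = 60x + 40y, Q = 80x - 20y, so

    ∂Q/∂x = 80,    ∂P/∂y = 40,
    ∂Q/∂x - ∂P/∂y = 40.

D is the region x^2 + y^2 ≤ 4. Evaluating the double integral:

In polar coordinates (x = r cos θ, y = r sin θ, dA = r dr dθ) the integrand becomes 40, so

    ∬_D (40) dA = ∫_0^{2π} ∫_0^{2} (40) · r dr dθ.

Inner (r from 0 to 2): 80.
Outer (θ from 0 to 2π): 160π.

Therefore ∮_C P dx + Q dy = 160π.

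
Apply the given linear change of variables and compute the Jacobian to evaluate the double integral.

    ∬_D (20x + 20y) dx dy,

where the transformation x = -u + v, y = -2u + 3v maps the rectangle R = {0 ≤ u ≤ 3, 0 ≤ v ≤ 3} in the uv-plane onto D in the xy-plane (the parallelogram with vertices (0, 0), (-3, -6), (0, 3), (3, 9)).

Compute the Jacobian determinant of (x, y) with respect to (u, v):

    ∂(x,y)/∂(u,v) = | -1  1 | = (-1)(3) - (1)(-2) = -1.
                   | -2  3 |

Its absolute value is |J| = 1 (the area scaling factor).

Substituting x = -u + v, y = -2u + 3v into the integrand,

    20x + 20y → -60u + 80v,

so the integral becomes

    ∬_R (-60u + 80v) · |J| du dv = ∫_0^3 ∫_0^3 (-60u + 80v) dv du.

Inner (v): 360 - 180u.
Outer (u): 270.

Therefore ∬_D (20x + 20y) dx dy = 270.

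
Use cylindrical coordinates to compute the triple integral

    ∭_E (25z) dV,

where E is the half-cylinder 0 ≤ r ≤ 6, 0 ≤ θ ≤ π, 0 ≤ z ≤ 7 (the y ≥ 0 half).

In cylindrical coordinates, x = r cos(θ), y = r sin(θ), z = z, and dV = r dr dθ dz.

The integrand becomes 25z, so

    ∭_E (25z) dV = ∫_{0}^{π} ∫_{0}^{6} ∫_{0}^{7} (25z) · r dz dr dθ.

Inner (z): 1225r/2.
Middle (r from 0 to 6): 11025.
Outer (θ): 11025π.

Therefore the triple integral equals 11025π.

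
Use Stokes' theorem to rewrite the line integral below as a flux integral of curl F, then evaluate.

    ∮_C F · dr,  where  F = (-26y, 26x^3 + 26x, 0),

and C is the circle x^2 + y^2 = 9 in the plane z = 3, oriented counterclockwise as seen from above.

Let S be the flat disk x^2 + y^2 ≤ 9 in the plane z = 3, with upward unit normal n̂ = ẑ. By Stokes' theorem,

    ∮_C F · dr = ∬_S (∇ × F) · n̂ dS = ∬_D (curl F)_z dA,

where D is the disk x^2 + y^2 ≤ 9.

Compute the curl of F = (-26y, 26x^3 + 26x, 0):
    (∇ × F)_x = ∂F_z/∂y - ∂F_y/∂z = 0,
    (∇ × F)_y = ∂F_x/∂z - ∂F_z/∂x = 0,
    (∇ × F)_z = ∂F_y/∂x - ∂F_x/∂y = 78x^2 + 52.

On z = 3, (curl F)_z = 78x^2 + 52.

Convert to polar (x = r cos θ, y = r sin θ, dA = r dr dθ); the integrand becomes 78r^2cos(θ)^2 + 52, so

    ∬_D (curl F)_z dA = ∫_0^{2π} ∫_0^{3} (78r^2cos(θ)^2 + 52) · r dr dθ.

Inner (r from 0 to 3): 3159cos(θ)^2/2 + 234.
Outer (θ from 0 to 2π): 4095π/2.

Therefore ∮_C F · dr = 4095π/2.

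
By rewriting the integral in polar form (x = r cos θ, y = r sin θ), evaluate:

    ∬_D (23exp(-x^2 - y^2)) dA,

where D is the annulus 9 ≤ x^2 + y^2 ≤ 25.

The region D is 3 ≤ r ≤ 5, 0 ≤ θ ≤ 2π in polar coordinates, where x = r cos(θ), y = r sin(θ), and dA = r dr dθ.

Under the substitution, the integrand becomes 23exp(-r^2), so

    ∬_D (23exp(-x^2 - y^2)) dA = ∫_{0}^{2π} ∫_{3}^{5} (23exp(-r^2)) · r dr dθ.

Inner integral (in r): ∫_{3}^{5} (23exp(-r^2)) · r dr = -(23 - 23exp(16))exp(-25)/2.

Outer integral (in θ): ∫_{0}^{2π} (-(23 - 23exp(16))exp(-25)/2) dθ = -23π (1 - exp(16))exp(-25).

Therefore ∬_D (23exp(-x^2 - y^2)) dA = -23π (1 - exp(16))exp(-25).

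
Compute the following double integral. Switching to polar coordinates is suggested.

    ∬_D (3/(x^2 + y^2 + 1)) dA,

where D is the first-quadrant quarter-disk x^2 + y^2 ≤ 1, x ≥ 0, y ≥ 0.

The region D is 0 ≤ r ≤ 1, 0 ≤ θ ≤ π/2 in polar coordinates, where x = r cos(θ), y = r sin(θ), and dA = r dr dθ.

Under the substitution, the integrand becomes 3/(r^2 + 1), so

    ∬_D (3/(x^2 + y^2 + 1)) dA = ∫_{0}^{π/2} ∫_{0}^{1} (3/(r^2 + 1)) · r dr dθ.

Inner integral (in r): ∫_{0}^{1} (3/(r^2 + 1)) · r dr = 3log(2)/2.

Outer integral (in θ): ∫_{0}^{π/2} (3log(2)/2) dθ = 3π log(2)/4.

Therefore ∬_D (3/(x^2 + y^2 + 1)) dA = 3π log(2)/4.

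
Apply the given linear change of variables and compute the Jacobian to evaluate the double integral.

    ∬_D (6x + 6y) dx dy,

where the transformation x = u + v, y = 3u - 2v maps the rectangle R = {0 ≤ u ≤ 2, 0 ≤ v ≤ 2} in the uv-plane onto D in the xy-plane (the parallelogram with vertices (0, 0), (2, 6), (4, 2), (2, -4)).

Compute the Jacobian determinant of (x, y) with respect to (u, v):

    ∂(x,y)/∂(u,v) = | 1  1 | = (1)(-2) - (1)(3) = -5.
                   | 3  -2 |

Its absolute value is |J| = 5 (the area scaling factor).

Substituting x = u + v, y = 3u - 2v into the integrand,

    6x + 6y → 24u - 6v,

so the integral becomes

    ∬_R (24u - 6v) · |J| du dv = ∫_0^2 ∫_0^2 (120u - 30v) dv du.

Inner (v): 240u - 60.
Outer (u): 360.

Therefore ∬_D (6x + 6y) dx dy = 360.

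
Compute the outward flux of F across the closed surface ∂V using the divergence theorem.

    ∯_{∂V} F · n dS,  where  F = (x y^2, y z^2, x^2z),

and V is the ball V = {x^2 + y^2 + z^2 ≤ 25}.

By the divergence theorem,

    ∯_{∂V} F · n dS = ∭_V (∇ · F) dV.

Compute the divergence:
    ∇ · F = ∂F_x/∂x + ∂F_y/∂y + ∂F_z/∂z = y^2 + z^2 + x^2 = x^2 + y^2 + z^2.

In spherical coordinates, x = ρ sin(φ) cos(θ), y = ρ sin(φ) sin(θ), z = ρ cos(φ), dV = ρ^2 sin(φ) dρ dφ dθ, with 0 ≤ ρ ≤ 5, 0 ≤ φ ≤ π, 0 ≤ θ ≤ 2π.

The integrand, after substitution and multiplying by the volume element, becomes (ρ^2) · ρ^2 sin(φ), so

    ∭_V (∇·F) dV = ∫_0^{2π} ∫_0^{π} ∫_0^{5} (ρ^2) · ρ^2 sin(φ) dρ dφ dθ.

Inner (ρ from 0 to 5): 625sin(φ).
Middle (φ from 0 to π): 1250.
Outer (θ from 0 to 2π): 2500π.

Therefore ∯_{∂V} F · n dS = 2500π.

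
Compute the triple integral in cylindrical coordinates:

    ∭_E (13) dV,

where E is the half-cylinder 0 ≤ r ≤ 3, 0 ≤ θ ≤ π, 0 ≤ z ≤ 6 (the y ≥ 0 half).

In cylindrical coordinates, x = r cos(θ), y = r sin(θ), z = z, and dV = r dr dθ dz.

The integrand becomes 13, so

    ∭_E (13) dV = ∫_{0}^{π} ∫_{0}^{3} ∫_{0}^{6} (13) · r dz dr dθ.

Inner (z): 78r.
Middle (r from 0 to 3): 351.
Outer (θ): 351π.

Therefore the triple integral equals 351π.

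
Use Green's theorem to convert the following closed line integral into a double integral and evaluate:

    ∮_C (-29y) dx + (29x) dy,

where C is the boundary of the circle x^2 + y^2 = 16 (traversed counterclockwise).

Green's theorem converts the closed line integral into a double integral over the enclosed region D:

    ∮_C P dx + Q dy = ∬_D (∂Q/∂x - ∂P/∂y) dA.

Here P = -29y, Q = 29x, so

    ∂Q/∂x = 29,    ∂P/∂y = -29,
    ∂Q/∂x - ∂P/∂y = 58.

D is the region x^2 + y^2 ≤ 16. Evaluating the double integral:

In polar coordinates (x = r cos θ, y = r sin θ, dA = r dr dθ) the integrand becomes 58, so

    ∬_D (58) dA = ∫_0^{2π} ∫_0^{4} (58) · r dr dθ.

Inner (r from 0 to 4): 464.
Outer (θ from 0 to 2π): 928π.

Therefore ∮_C P dx + Q dy = 928π.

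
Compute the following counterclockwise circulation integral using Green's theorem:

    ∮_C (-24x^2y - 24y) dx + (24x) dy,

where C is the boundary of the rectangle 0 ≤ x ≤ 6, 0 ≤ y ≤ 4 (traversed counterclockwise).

Green's theorem converts the closed line integral into a double integral over the enclosed region D:

    ∮_C P dx + Q dy = ∬_D (∂Q/∂x - ∂P/∂y) dA.

Here P = -24x^2y - 24y, Q = 24x, so

    ∂Q/∂x = 24,    ∂P/∂y = -24x^2 - 24,
    ∂Q/∂x - ∂P/∂y = 24x^2 + 48.

D is the region 0 ≤ x ≤ 6, 0 ≤ y ≤ 4. Evaluating the double integral:

    ∬_D (24x^2 + 48) dA = ∫_0^{6} ∫_0^{4} (24x^2 + 48) dy dx.

Inner (y from 0 to 4): 96x^2 + 192.
Outer (x from 0 to 6): 8064.

Therefore ∮_C P dx + Q dy = 8064.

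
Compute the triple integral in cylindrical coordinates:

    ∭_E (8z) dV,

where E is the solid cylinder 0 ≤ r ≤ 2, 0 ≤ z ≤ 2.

In cylindrical coordinates, x = r cos(θ), y = r sin(θ), z = z, and dV = r dr dθ dz.

The integrand becomes 8z, so

    ∭_E (8z) dV = ∫_{0}^{2π} ∫_{0}^{2} ∫_{0}^{2} (8z) · r dz dr dθ.

Inner (z): 16r.
Middle (r from 0 to 2): 32.
Outer (θ): 64π.

Therefore the triple integral equals 64π.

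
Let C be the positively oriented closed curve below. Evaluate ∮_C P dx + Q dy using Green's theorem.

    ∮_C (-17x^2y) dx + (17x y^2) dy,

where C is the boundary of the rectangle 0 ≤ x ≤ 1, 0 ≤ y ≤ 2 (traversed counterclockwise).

Green's theorem converts the closed line integral into a double integral over the enclosed region D:

    ∮_C P dx + Q dy = ∬_D (∂Q/∂x - ∂P/∂y) dA.

Here P = -17x^2y, Q = 17x y^2, so

    ∂Q/∂x = 17y^2,    ∂P/∂y = -17x^2,
    ∂Q/∂x - ∂P/∂y = 17x^2 + 17y^2.

D is the region 0 ≤ x ≤ 1, 0 ≤ y ≤ 2. Evaluating the double integral:

    ∬_D (17x^2 + 17y^2) dA = ∫_0^{1} ∫_0^{2} (17x^2 + 17y^2) dy dx.

Inner (y from 0 to 2): 34x^2 + 136/3.
Outer (x from 0 to 1): 170/3.

Therefore ∮_C P dx + Q dy = 170/3.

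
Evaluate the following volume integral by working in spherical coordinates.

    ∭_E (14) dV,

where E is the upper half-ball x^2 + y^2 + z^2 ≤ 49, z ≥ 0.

In spherical coordinates, x = ρ sin(φ) cos(θ), y = ρ sin(φ) sin(θ), z = ρ cos(φ), and dV = ρ^2 sin(φ) dρ dφ dθ.

The integrand becomes 14, so

    ∭_E (14) dV = ∫_{0}^{2π} ∫_{0}^{π/2} ∫_{0}^{7} (14) · ρ^2 sin(φ) dρ dφ dθ.

Inner (ρ): 4802sin(φ)/3.
Middle (φ): 4802/3.
Outer (θ): 9604π/3.

Therefore the triple integral equals 9604π/3.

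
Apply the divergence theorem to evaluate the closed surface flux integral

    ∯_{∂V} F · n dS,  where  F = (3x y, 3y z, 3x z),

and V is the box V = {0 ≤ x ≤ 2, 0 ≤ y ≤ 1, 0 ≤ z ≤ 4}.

By the divergence theorem,

    ∯_{∂V} F · n dS = ∭_V (∇ · F) dV.

Compute the divergence:
    ∇ · F = ∂F_x/∂x + ∂F_y/∂y + ∂F_z/∂z = 3y + 3z + 3x = 3x + 3y + 3z.

V is a rectangular box, so dV = dx dy dz with 0 ≤ x ≤ 2, 0 ≤ y ≤ 1, 0 ≤ z ≤ 4.

Integrate (3x + 3y + 3z) over V as an iterated integral:

    ∭_V (∇·F) dV = ∫_0^{2} ∫_0^{1} ∫_0^{4} (3x + 3y + 3z) dz dy dx.

Inner (z from 0 to 4): 12x + 12y + 24.
Middle (y from 0 to 1): 12x + 30.
Outer (x from 0 to 2): 84.

Therefore ∯_{∂V} F · n dS = 84.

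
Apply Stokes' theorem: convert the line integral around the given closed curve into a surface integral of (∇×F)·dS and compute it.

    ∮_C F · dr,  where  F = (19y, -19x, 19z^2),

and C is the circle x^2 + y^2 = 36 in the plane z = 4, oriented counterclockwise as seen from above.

Let S be the flat disk x^2 + y^2 ≤ 36 in the plane z = 4, with upward unit normal n̂ = ẑ. By Stokes' theorem,

    ∮_C F · dr = ∬_S (∇ × F) · n̂ dS = ∬_D (curl F)_z dA,

where D is the disk x^2 + y^2 ≤ 36.

Compute the curl of F = (19y, -19x, 19z^2):
    (∇ × F)_x = ∂F_z/∂y - ∂F_y/∂z = 0,
    (∇ × F)_y = ∂F_x/∂z - ∂F_z/∂x = 0,
    (∇ × F)_z = ∂F_y/∂x - ∂F_x/∂y = -38.

On z = 4, (curl F)_z = -38.

Convert to polar (x = r cos θ, y = r sin θ, dA = r dr dθ); the integrand becomes -38, so

    ∬_D (curl F)_z dA = ∫_0^{2π} ∫_0^{6} (-38) · r dr dθ.

Inner (r from 0 to 6): -684.
Outer (θ from 0 to 2π): -1368π.

Therefore ∮_C F · dr = -1368π.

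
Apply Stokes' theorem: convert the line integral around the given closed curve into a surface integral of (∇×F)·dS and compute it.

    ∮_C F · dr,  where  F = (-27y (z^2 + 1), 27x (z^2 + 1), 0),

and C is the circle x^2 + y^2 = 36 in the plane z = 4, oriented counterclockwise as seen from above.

Let S be the flat disk x^2 + y^2 ≤ 36 in the plane z = 4, with upward unit normal n̂ = ẑ. By Stokes' theorem,

    ∮_C F · dr = ∬_S (∇ × F) · n̂ dS = ∬_D (curl F)_z dA,

where D is the disk x^2 + y^2 ≤ 36.

Compute the curl of F = (-27y (z^2 + 1), 27x (z^2 + 1), 0):
    (∇ × F)_x = ∂F_z/∂y - ∂F_y/∂z = -54x z,
    (∇ × F)_y = ∂F_x/∂z - ∂F_z/∂x = -54y z,
    (∇ × F)_z = ∂F_y/∂x - ∂F_x/∂y = 54z^2 + 54.

On z = 4, (curl F)_z = 918.

Convert to polar (x = r cos θ, y = r sin θ, dA = r dr dθ); the integrand becomes 918, so

    ∬_D (curl F)_z dA = ∫_0^{2π} ∫_0^{6} (918) · r dr dθ.

Inner (r from 0 to 6): 16524.
Outer (θ from 0 to 2π): 33048π.

Therefore ∮_C F · dr = 33048π.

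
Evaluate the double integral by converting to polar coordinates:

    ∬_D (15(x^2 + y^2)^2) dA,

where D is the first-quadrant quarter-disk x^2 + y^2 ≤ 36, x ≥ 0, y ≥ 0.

The region D is 0 ≤ r ≤ 6, 0 ≤ θ ≤ π/2 in polar coordinates, where x = r cos(θ), y = r sin(θ), and dA = r dr dθ.

Under the substitution, the integrand becomes 15r^4, so

    ∬_D (15(x^2 + y^2)^2) dA = ∫_{0}^{π/2} ∫_{0}^{6} (15r^4) · r dr dθ.

Inner integral (in r): ∫_{0}^{6} (15r^4) · r dr = 116640.

Outer integral (in θ): ∫_{0}^{π/2} (116640) dθ = 58320π.

Therefore ∬_D (15(x^2 + y^2)^2) dA = 58320π.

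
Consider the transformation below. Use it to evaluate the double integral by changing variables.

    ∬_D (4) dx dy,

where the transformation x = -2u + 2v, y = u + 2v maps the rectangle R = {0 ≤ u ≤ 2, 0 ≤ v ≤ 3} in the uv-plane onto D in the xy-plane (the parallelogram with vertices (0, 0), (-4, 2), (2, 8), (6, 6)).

Compute the Jacobian determinant of (x, y) with respect to (u, v):

    ∂(x,y)/∂(u,v) = | -2  2 | = (-2)(2) - (2)(1) = -6.
                   | 1  2 |

Its absolute value is |J| = 6 (the area scaling factor).

Substituting x = -2u + 2v, y = u + 2v into the integrand,

    4 → 4,

so the integral becomes

    ∬_R (4) · |J| du dv = ∫_0^2 ∫_0^3 (24) dv du.

Inner (v): 72.
Outer (u): 144.

Therefore ∬_D (4) dx dy = 144.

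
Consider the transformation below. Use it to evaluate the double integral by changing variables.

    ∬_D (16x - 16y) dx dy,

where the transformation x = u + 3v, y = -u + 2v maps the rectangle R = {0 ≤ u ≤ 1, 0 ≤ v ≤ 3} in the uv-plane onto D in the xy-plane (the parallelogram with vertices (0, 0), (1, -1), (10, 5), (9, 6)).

Compute the Jacobian determinant of (x, y) with respect to (u, v):

    ∂(x,y)/∂(u,v) = | 1  3 | = (1)(2) - (3)(-1) = 5.
                   | -1  2 |

Its absolute value is |J| = 5 (the area scaling factor).

Substituting x = u + 3v, y = -u + 2v into the integrand,

    16x - 16y → 32u + 16v,

so the integral becomes

    ∬_R (32u + 16v) · |J| du dv = ∫_0^1 ∫_0^3 (160u + 80v) dv du.

Inner (v): 480u + 360.
Outer (u): 600.

Therefore ∬_D (16x - 16y) dx dy = 600.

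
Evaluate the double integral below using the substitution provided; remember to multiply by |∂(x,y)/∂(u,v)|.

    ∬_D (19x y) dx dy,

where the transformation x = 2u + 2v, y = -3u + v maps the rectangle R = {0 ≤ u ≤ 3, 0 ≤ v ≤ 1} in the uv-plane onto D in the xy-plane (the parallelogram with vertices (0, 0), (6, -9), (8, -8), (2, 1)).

Compute the Jacobian determinant of (x, y) with respect to (u, v):

    ∂(x,y)/∂(u,v) = | 2  2 | = (2)(1) - (2)(-3) = 8.
                   | -3  1 |

Its absolute value is |J| = 8 (the area scaling factor).

Substituting x = 2u + 2v, y = -3u + v into the integrand,

    19x y → -114u^2 - 76u v + 38v^2,

so the integral becomes

    ∬_R (-114u^2 - 76u v + 38v^2) · |J| du dv = ∫_0^3 ∫_0^1 (-912u^2 - 608u v + 304v^2) dv du.

Inner (v): -912u^2 - 304u + 304/3.
Outer (u): -9272.

Therefore ∬_D (19x y) dx dy = -9272.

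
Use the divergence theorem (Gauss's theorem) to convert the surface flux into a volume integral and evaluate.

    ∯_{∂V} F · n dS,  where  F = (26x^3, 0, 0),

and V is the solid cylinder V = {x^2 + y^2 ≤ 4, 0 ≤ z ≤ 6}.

By the divergence theorem,

    ∯_{∂V} F · n dS = ∭_V (∇ · F) dV.

Compute the divergence:
    ∇ · F = ∂F_x/∂x + ∂F_y/∂y + ∂F_z/∂z = 78x^2 + 0 + 0 = 78x^2.

In cylindrical coordinates, x = r cos(θ), y = r sin(θ), z = z, dV = r dr dθ dz, with 0 ≤ r ≤ 2, 0 ≤ θ ≤ 2π, 0 ≤ z ≤ 6.

The integrand, after substitution and multiplying by the volume element, becomes (78r^2cos(θ)^2) · r, so

    ∭_V (∇·F) dV = ∫_0^{2π} ∫_0^{2} ∫_0^{6} (78r^2cos(θ)^2) · r dz dr dθ.

Inner (z from 0 to 6): 468r^3cos(θ)^2.
Middle (r from 0 to 2): 1872cos(θ)^2.
Outer (θ from 0 to 2π): 1872π.

Therefore ∯_{∂V} F · n dS = 1872π.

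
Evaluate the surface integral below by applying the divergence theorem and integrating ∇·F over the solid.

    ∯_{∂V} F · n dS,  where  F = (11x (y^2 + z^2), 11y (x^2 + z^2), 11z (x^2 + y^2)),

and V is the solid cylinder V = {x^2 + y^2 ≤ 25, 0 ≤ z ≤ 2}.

By the divergence theorem,

    ∯_{∂V} F · n dS = ∭_V (∇ · F) dV.

Compute the divergence:
    ∇ · F = ∂F_x/∂x + ∂F_y/∂y + ∂F_z/∂z = 11y^2 + 11z^2 + 11x^2 + 11z^2 + 11x^2 + 11y^2 = 22x^2 + 22y^2 + 22z^2.

In cylindrical coordinates, x = r cos(θ), y = r sin(θ), z = z, dV = r dr dθ dz, with 0 ≤ r ≤ 5, 0 ≤ θ ≤ 2π, 0 ≤ z ≤ 2.

The integrand, after substitution and multiplying by the volume element, becomes (22r^2 + 22z^2) · r, so

    ∭_V (∇·F) dV = ∫_0^{2π} ∫_0^{5} ∫_0^{2} (22r^2 + 22z^2) · r dz dr dθ.

Inner (z from 0 to 2): 44r (r^2 + 4/3).
Middle (r from 0 to 5): 22825/3.
Outer (θ from 0 to 2π): 45650π/3.

Therefore ∯_{∂V} F · n dS = 45650π/3.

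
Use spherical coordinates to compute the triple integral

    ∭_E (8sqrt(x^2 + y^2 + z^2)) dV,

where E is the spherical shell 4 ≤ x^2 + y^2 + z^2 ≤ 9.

In spherical coordinates, x = ρ sin(φ) cos(θ), y = ρ sin(φ) sin(θ), z = ρ cos(φ), and dV = ρ^2 sin(φ) dρ dφ dθ.

The integrand becomes 8ρ, so

    ∭_E (8sqrt(x^2 + y^2 + z^2)) dV = ∫_{0}^{2π} ∫_{0}^{π} ∫_{2}^{3} (8ρ) · ρ^2 sin(φ) dρ dφ dθ.

Inner (ρ): 130sin(φ).
Middle (φ): 260.
Outer (θ): 520π.

Therefore the triple integral equals 520π.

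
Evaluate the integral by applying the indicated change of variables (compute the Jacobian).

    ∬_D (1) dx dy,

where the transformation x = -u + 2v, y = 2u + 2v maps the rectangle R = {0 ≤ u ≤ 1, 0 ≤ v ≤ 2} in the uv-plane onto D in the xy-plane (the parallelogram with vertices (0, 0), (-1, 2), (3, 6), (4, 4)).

Compute the Jacobian determinant of (x, y) with respect to (u, v):

    ∂(x,y)/∂(u,v) = | -1  2 | = (-1)(2) - (2)(2) = -6.
                   | 2  2 |

Its absolute value is |J| = 6 (the area scaling factor).

Substituting x = -u + 2v, y = 2u + 2v into the integrand,

    1 → 1,

so the integral becomes

    ∬_R (1) · |J| du dv = ∫_0^1 ∫_0^2 (6) dv du.

Inner (v): 12.
Outer (u): 12.

Therefore ∬_D (1) dx dy = 12.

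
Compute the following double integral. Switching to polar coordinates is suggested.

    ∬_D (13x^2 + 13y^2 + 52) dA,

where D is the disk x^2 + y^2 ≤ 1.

The region D is 0 ≤ r ≤ 1, 0 ≤ θ ≤ 2π in polar coordinates, where x = r cos(θ), y = r sin(θ), and dA = r dr dθ.

Under the substitution, the integrand becomes 13r^2 + 52, so

    ∬_D (13x^2 + 13y^2 + 52) dA = ∫_{0}^{2π} ∫_{0}^{1} (13r^2 + 52) · r dr dθ.

Inner integral (in r): ∫_{0}^{1} (13r^2 + 52) · r dr = 117/4.

Outer integral (in θ): ∫_{0}^{2π} (117/4) dθ = 117π/2.

Therefore ∬_D (13x^2 + 13y^2 + 52) dA = 117π/2.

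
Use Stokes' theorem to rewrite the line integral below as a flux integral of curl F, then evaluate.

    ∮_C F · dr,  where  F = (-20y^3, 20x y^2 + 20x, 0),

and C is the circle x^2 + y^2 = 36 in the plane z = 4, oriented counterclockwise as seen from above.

Let S be the flat disk x^2 + y^2 ≤ 36 in the plane z = 4, with upward unit normal n̂ = ẑ. By Stokes' theorem,

    ∮_C F · dr = ∬_S (∇ × F) · n̂ dS = ∬_D (curl F)_z dA,

where D is the disk x^2 + y^2 ≤ 36.

Compute the curl of F = (-20y^3, 20x y^2 + 20x, 0):
    (∇ × F)_x = ∂F_z/∂y - ∂F_y/∂z = 0,
    (∇ × F)_y = ∂F_x/∂z - ∂F_z/∂x = 0,
    (∇ × F)_z = ∂F_y/∂x - ∂F_x/∂y = 80y^2 + 20.

On z = 4, (curl F)_z = 80y^2 + 20.

Convert to polar (x = r cos θ, y = r sin θ, dA = r dr dθ); the integrand becomes 80r^2sin(θ)^2 + 20, so

    ∬_D (curl F)_z dA = ∫_0^{2π} ∫_0^{6} (80r^2sin(θ)^2 + 20) · r dr dθ.

Inner (r from 0 to 6): 25920sin(θ)^2 + 360.
Outer (θ from 0 to 2π): 26640π.

Therefore ∮_C F · dr = 26640π.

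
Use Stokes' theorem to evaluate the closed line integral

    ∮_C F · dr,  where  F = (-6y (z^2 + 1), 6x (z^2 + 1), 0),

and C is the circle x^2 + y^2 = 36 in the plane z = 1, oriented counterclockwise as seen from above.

Let S be the flat disk x^2 + y^2 ≤ 36 in the plane z = 1, with upward unit normal n̂ = ẑ. By Stokes' theorem,

    ∮_C F · dr = ∬_S (∇ × F) · n̂ dS = ∬_D (curl F)_z dA,

where D is the disk x^2 + y^2 ≤ 36.

Compute the curl of F = (-6y (z^2 + 1), 6x (z^2 + 1), 0):
    (∇ × F)_x = ∂F_z/∂y - ∂F_y/∂z = -12x z,
    (∇ × F)_y = ∂F_x/∂z - ∂F_z/∂x = -12y z,
    (∇ × F)_z = ∂F_y/∂x - ∂F_x/∂y = 12z^2 + 12.

On z = 1, (curl F)_z = 24.

Convert to polar (x = r cos θ, y = r sin θ, dA = r dr dθ); the integrand becomes 24, so

    ∬_D (curl F)_z dA = ∫_0^{2π} ∫_0^{6} (24) · r dr dθ.

Inner (r from 0 to 6): 432.
Outer (θ from 0 to 2π): 864π.

Therefore ∮_C F · dr = 864π.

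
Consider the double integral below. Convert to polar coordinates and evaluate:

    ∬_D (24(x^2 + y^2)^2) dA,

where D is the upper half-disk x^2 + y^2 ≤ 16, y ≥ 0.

The region D is 0 ≤ r ≤ 4, 0 ≤ θ ≤ π in polar coordinates, where x = r cos(θ), y = r sin(θ), and dA = r dr dθ.

Under the substitution, the integrand becomes 24r^4, so

    ∬_D (24(x^2 + y^2)^2) dA = ∫_{0}^{π} ∫_{0}^{4} (24r^4) · r dr dθ.

Inner integral (in r): ∫_{0}^{4} (24r^4) · r dr = 16384.

Outer integral (in θ): ∫_{0}^{π} (16384) dθ = 16384π.

Therefore ∬_D (24(x^2 + y^2)^2) dA = 16384π.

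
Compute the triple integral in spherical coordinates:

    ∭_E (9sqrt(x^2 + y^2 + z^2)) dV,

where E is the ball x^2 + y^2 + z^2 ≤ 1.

In spherical coordinates, x = ρ sin(φ) cos(θ), y = ρ sin(φ) sin(θ), z = ρ cos(φ), and dV = ρ^2 sin(φ) dρ dφ dθ.

The integrand becomes 9ρ, so

    ∭_E (9sqrt(x^2 + y^2 + z^2)) dV = ∫_{0}^{2π} ∫_{0}^{π} ∫_{0}^{1} (9ρ) · ρ^2 sin(φ) dρ dφ dθ.

Inner (ρ): 9sin(φ)/4.
Middle (φ): 9/2.
Outer (θ): 9π.

Therefore the triple integral equals 9π.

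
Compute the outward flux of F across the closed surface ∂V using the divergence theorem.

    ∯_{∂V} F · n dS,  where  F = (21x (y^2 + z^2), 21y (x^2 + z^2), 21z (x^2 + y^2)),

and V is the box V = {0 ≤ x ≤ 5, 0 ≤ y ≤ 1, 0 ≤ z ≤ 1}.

By the divergence theorem,

    ∯_{∂V} F · n dS = ∭_V (∇ · F) dV.

Compute the divergence:
    ∇ · F = ∂F_x/∂x + ∂F_y/∂y + ∂F_z/∂z = 21y^2 + 21z^2 + 21x^2 + 21z^2 + 21x^2 + 21y^2 = 42x^2 + 42y^2 + 42z^2.

V is a rectangular box, so dV = dx dy dz with 0 ≤ x ≤ 5, 0 ≤ y ≤ 1, 0 ≤ z ≤ 1.

Integrate (42x^2 + 42y^2 + 42z^2) over V as an iterated integral:

    ∭_V (∇·F) dV = ∫_0^{5} ∫_0^{1} ∫_0^{1} (42x^2 + 42y^2 + 42z^2) dz dy dx.

Inner (z from 0 to 1): 42x^2 + 42y^2 + 14.
Middle (y from 0 to 1): 42x^2 + 28.
Outer (x from 0 to 5): 1890.

Therefore ∯_{∂V} F · n dS = 1890.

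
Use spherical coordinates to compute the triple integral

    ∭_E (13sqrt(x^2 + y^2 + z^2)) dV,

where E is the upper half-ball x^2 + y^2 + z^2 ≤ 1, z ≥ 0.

In spherical coordinates, x = ρ sin(φ) cos(θ), y = ρ sin(φ) sin(θ), z = ρ cos(φ), and dV = ρ^2 sin(φ) dρ dφ dθ.

The integrand becomes 13ρ, so

    ∭_E (13sqrt(x^2 + y^2 + z^2)) dV = ∫_{0}^{2π} ∫_{0}^{π/2} ∫_{0}^{1} (13ρ) · ρ^2 sin(φ) dρ dφ dθ.

Inner (ρ): 13sin(φ)/4.
Middle (φ): 13/4.
Outer (θ): 13π/2.

Therefore the triple integral equals 13π/2.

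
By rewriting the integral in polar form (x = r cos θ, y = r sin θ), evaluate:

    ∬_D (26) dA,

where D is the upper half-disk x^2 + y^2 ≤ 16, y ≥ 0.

The region D is 0 ≤ r ≤ 4, 0 ≤ θ ≤ π in polar coordinates, where x = r cos(θ), y = r sin(θ), and dA = r dr dθ.

Under the substitution, the integrand becomes 26, so

    ∬_D (26) dA = ∫_{0}^{π} ∫_{0}^{4} (26) · r dr dθ.

Inner integral (in r): ∫_{0}^{4} (26) · r dr = 208.

Outer integral (in θ): ∫_{0}^{π} (208) dθ = 208π.

Therefore ∬_D (26) dA = 208π.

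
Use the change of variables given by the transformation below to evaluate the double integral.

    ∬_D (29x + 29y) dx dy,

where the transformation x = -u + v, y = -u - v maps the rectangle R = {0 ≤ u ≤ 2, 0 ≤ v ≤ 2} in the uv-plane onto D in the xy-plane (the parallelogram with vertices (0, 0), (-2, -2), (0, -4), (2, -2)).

Compute the Jacobian determinant of (x, y) with respect to (u, v):

    ∂(x,y)/∂(u,v) = | -1  1 | = (-1)(-1) - (1)(-1) = 2.
                   | -1  -1 |

Its absolute value is |J| = 2 (the area scaling factor).

Substituting x = -u + v, y = -u - v into the integrand,

    29x + 29y → -58u,

so the integral becomes

    ∬_R (-58u) · |J| du dv = ∫_0^2 ∫_0^2 (-116u) dv du.

Inner (v): -232u.
Outer (u): -464.

Therefore ∬_D (29x + 29y) dx dy = -464.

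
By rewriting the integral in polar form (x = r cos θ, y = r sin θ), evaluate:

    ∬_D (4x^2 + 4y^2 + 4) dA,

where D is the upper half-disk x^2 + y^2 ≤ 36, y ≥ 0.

The region D is 0 ≤ r ≤ 6, 0 ≤ θ ≤ π in polar coordinates, where x = r cos(θ), y = r sin(θ), and dA = r dr dθ.

Under the substitution, the integrand becomes 4r^2 + 4, so

    ∬_D (4x^2 + 4y^2 + 4) dA = ∫_{0}^{π} ∫_{0}^{6} (4r^2 + 4) · r dr dθ.

Inner integral (in r): ∫_{0}^{6} (4r^2 + 4) · r dr = 1368.

Outer integral (in θ): ∫_{0}^{π} (1368) dθ = 1368π.

Therefore ∬_D (4x^2 + 4y^2 + 4) dA = 1368π.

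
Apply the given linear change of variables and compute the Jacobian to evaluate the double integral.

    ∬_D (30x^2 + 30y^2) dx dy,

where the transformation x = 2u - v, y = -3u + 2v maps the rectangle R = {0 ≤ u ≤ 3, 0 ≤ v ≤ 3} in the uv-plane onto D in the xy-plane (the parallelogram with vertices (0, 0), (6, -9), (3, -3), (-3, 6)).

Compute the Jacobian determinant of (x, y) with respect to (u, v):

    ∂(x,y)/∂(u,v) = | 2  -1 | = (2)(2) - (-1)(-3) = 1.
                   | -3  2 |

Its absolute value is |J| = 1 (the area scaling factor).

Substituting x = 2u - v, y = -3u + 2v into the integrand,

    30x^2 + 30y^2 → 390u^2 - 480u v + 150v^2,

so the integral becomes

    ∬_R (390u^2 - 480u v + 150v^2) · |J| du dv = ∫_0^3 ∫_0^3 (390u^2 - 480u v + 150v^2) dv du.

Inner (v): 1170u^2 - 2160u + 1350.
Outer (u): 4860.

Therefore ∬_D (30x^2 + 30y^2) dx dy = 4860.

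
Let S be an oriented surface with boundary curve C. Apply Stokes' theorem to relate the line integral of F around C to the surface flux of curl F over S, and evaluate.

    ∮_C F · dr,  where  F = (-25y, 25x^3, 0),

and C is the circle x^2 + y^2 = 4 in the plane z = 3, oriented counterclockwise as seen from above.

Let S be the flat disk x^2 + y^2 ≤ 4 in the plane z = 3, with upward unit normal n̂ = ẑ. By Stokes' theorem,

    ∮_C F · dr = ∬_S (∇ × F) · n̂ dS = ∬_D (curl F)_z dA,

where D is the disk x^2 + y^2 ≤ 4.

Compute the curl of F = (-25y, 25x^3, 0):
    (∇ × F)_x = ∂F_z/∂y - ∂F_y/∂z = 0,
    (∇ × F)_y = ∂F_x/∂z - ∂F_z/∂x = 0,
    (∇ × F)_z = ∂F_y/∂x - ∂F_x/∂y = 75x^2 + 25.

On z = 3, (curl F)_z = 75x^2 + 25.

Convert to polar (x = r cos θ, y = r sin θ, dA = r dr dθ); the integrand becomes 75r^2cos(θ)^2 + 25, so

    ∬_D (curl F)_z dA = ∫_0^{2π} ∫_0^{2} (75r^2cos(θ)^2 + 25) · r dr dθ.

Inner (r from 0 to 2): 300cos(θ)^2 + 50.
Outer (θ from 0 to 2π): 400π.

Therefore ∮_C F · dr = 400π.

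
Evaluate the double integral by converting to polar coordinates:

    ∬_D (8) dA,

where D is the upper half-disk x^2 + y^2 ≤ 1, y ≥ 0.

The region D is 0 ≤ r ≤ 1, 0 ≤ θ ≤ π in polar coordinates, where x = r cos(θ), y = r sin(θ), and dA = r dr dθ.

Under the substitution, the integrand becomes 8, so

    ∬_D (8) dA = ∫_{0}^{π} ∫_{0}^{1} (8) · r dr dθ.

Inner integral (in r): ∫_{0}^{1} (8) · r dr = 4.

Outer integral (in θ): ∫_{0}^{π} (4) dθ = 4π.

Therefore ∬_D (8) dA = 4π.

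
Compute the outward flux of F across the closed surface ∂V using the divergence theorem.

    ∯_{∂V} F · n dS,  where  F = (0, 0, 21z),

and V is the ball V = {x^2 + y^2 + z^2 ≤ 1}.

By the divergence theorem,

    ∯_{∂V} F · n dS = ∭_V (∇ · F) dV.

Compute the divergence:
    ∇ · F = ∂F_x/∂x + ∂F_y/∂y + ∂F_z/∂z = 0 + 0 + 21 = 21.

In spherical coordinates, x = ρ sin(φ) cos(θ), y = ρ sin(φ) sin(θ), z = ρ cos(φ), dV = ρ^2 sin(φ) dρ dφ dθ, with 0 ≤ ρ ≤ 1, 0 ≤ φ ≤ π, 0 ≤ θ ≤ 2π.

The integrand, after substitution and multiplying by the volume element, becomes (21) · ρ^2 sin(φ), so

    ∭_V (∇·F) dV = ∫_0^{2π} ∫_0^{π} ∫_0^{1} (21) · ρ^2 sin(φ) dρ dφ dθ.

Inner (ρ from 0 to 1): 7sin(φ).
Middle (φ from 0 to π): 14.
Outer (θ from 0 to 2π): 28π.

Therefore ∯_{∂V} F · n dS = 28π.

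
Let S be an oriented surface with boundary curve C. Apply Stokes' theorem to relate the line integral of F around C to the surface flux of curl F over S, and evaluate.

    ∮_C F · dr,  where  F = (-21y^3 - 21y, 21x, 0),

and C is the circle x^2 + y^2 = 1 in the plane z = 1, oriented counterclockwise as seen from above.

Let S be the flat disk x^2 + y^2 ≤ 1 in the plane z = 1, with upward unit normal n̂ = ẑ. By Stokes' theorem,

    ∮_C F · dr = ∬_S (∇ × F) · n̂ dS = ∬_D (curl F)_z dA,

where D is the disk x^2 + y^2 ≤ 1.

Compute the curl of F = (-21y^3 - 21y, 21x, 0):
    (∇ × F)_x = ∂F_z/∂y - ∂F_y/∂z = 0,
    (∇ × F)_y = ∂F_x/∂z - ∂F_z/∂x = 0,
    (∇ × F)_z = ∂F_y/∂x - ∂F_x/∂y = 63y^2 + 42.

On z = 1, (curl F)_z = 63y^2 + 42.

Convert to polar (x = r cos θ, y = r sin θ, dA = r dr dθ); the integrand becomes 63r^2sin(θ)^2 + 42, so

    ∬_D (curl F)_z dA = ∫_0^{2π} ∫_0^{1} (63r^2sin(θ)^2 + 42) · r dr dθ.

Inner (r from 0 to 1): 63sin(θ)^2/4 + 21.
Outer (θ from 0 to 2π): 231π/4.

Therefore ∮_C F · dr = 231π/4.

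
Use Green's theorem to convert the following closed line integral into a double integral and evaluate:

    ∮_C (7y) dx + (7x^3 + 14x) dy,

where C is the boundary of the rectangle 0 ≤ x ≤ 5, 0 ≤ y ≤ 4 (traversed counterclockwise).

Green's theorem converts the closed line integral into a double integral over the enclosed region D:

    ∮_C P dx + Q dy = ∬_D (∂Q/∂x - ∂P/∂y) dA.

Here P = 7y, Q = 7x^3 + 14x, so

    ∂Q/∂x = 21x^2 + 14,    ∂P/∂y = 7,
    ∂Q/∂x - ∂P/∂y = 21x^2 + 7.

D is the region 0 ≤ x ≤ 5, 0 ≤ y ≤ 4. Evaluating the double integral:

    ∬_D (21x^2 + 7) dA = ∫_0^{5} ∫_0^{4} (21x^2 + 7) dy dx.

Inner (y from 0 to 4): 84x^2 + 28.
Outer (x from 0 to 5): 3640.

Therefore ∮_C P dx + Q dy = 3640.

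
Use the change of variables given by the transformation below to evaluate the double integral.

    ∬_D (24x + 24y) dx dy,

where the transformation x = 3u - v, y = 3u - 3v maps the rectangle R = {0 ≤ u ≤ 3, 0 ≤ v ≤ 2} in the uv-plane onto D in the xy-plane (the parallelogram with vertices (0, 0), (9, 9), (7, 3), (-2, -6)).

Compute the Jacobian determinant of (x, y) with respect to (u, v):

    ∂(x,y)/∂(u,v) = | 3  -1 | = (3)(-3) - (-1)(3) = -6.
                   | 3  -3 |

Its absolute value is |J| = 6 (the area scaling factor).

Substituting x = 3u - v, y = 3u - 3v into the integrand,

    24x + 24y → 144u - 96v,

so the integral becomes

    ∬_R (144u - 96v) · |J| du dv = ∫_0^3 ∫_0^2 (864u - 576v) dv du.

Inner (v): 1728u - 1152.
Outer (u): 4320.

Therefore ∬_D (24x + 24y) dx dy = 4320.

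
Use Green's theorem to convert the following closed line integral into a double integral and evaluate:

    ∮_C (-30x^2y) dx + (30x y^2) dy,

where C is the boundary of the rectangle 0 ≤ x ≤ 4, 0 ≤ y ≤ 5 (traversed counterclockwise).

Green's theorem converts the closed line integral into a double integral over the enclosed region D:

    ∮_C P dx + Q dy = ∬_D (∂Q/∂x - ∂P/∂y) dA.

Here P = -30x^2y, Q = 30x y^2, so

    ∂Q/∂x = 30y^2,    ∂P/∂y = -30x^2,
    ∂Q/∂x - ∂P/∂y = 30x^2 + 30y^2.

D is the region 0 ≤ x ≤ 4, 0 ≤ y ≤ 5. Evaluating the double integral:

    ∬_D (30x^2 + 30y^2) dA = ∫_0^{4} ∫_0^{5} (30x^2 + 30y^2) dy dx.

Inner (y from 0 to 5): 150x^2 + 1250.
Outer (x from 0 to 4): 8200.

Therefore ∮_C P dx + Q dy = 8200.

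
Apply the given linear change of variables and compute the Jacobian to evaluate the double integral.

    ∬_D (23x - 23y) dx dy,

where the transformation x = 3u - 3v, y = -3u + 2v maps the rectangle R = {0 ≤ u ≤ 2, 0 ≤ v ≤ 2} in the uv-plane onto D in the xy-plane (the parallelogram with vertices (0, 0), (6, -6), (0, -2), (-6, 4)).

Compute the Jacobian determinant of (x, y) with respect to (u, v):

    ∂(x,y)/∂(u,v) = | 3  -3 | = (3)(2) - (-3)(-3) = -3.
                   | -3  2 |

Its absolute value is |J| = 3 (the area scaling factor).

Substituting x = 3u - 3v, y = -3u + 2v into the integrand,

    23x - 23y → 138u - 115v,

so the integral becomes

    ∬_R (138u - 115v) · |J| du dv = ∫_0^2 ∫_0^2 (414u - 345v) dv du.

Inner (v): 828u - 690.
Outer (u): 276.

Therefore ∬_D (23x - 23y) dx dy = 276.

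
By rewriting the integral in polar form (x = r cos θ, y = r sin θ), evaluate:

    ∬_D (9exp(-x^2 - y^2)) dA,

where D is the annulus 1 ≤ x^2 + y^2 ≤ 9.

The region D is 1 ≤ r ≤ 3, 0 ≤ θ ≤ 2π in polar coordinates, where x = r cos(θ), y = r sin(θ), and dA = r dr dθ.

Under the substitution, the integrand becomes 9exp(-r^2), so

    ∬_D (9exp(-x^2 - y^2)) dA = ∫_{0}^{2π} ∫_{1}^{3} (9exp(-r^2)) · r dr dθ.

Inner integral (in r): ∫_{1}^{3} (9exp(-r^2)) · r dr = -(9 - 9exp(8))exp(-9)/2.

Outer integral (in θ): ∫_{0}^{2π} (-(9 - 9exp(8))exp(-9)/2) dθ = -9π (1 - exp(8))exp(-9).

Therefore ∬_D (9exp(-x^2 - y^2)) dA = -9π (1 - exp(8))exp(-9).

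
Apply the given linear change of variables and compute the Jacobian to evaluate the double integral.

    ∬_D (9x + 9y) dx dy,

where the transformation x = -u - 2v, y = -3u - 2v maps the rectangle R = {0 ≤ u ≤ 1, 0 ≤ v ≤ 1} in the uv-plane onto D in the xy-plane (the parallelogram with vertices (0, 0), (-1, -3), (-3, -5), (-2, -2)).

Compute the Jacobian determinant of (x, y) with respect to (u, v):

    ∂(x,y)/∂(u,v) = | -1  -2 | = (-1)(-2) - (-2)(-3) = -4.
                   | -3  -2 |

Its absolute value is |J| = 4 (the area scaling factor).

Substituting x = -u - 2v, y = -3u - 2v into the integrand,

    9x + 9y → -36u - 36v,

so the integral becomes

    ∬_R (-36u - 36v) · |J| du dv = ∫_0^1 ∫_0^1 (-144u - 144v) dv du.

Inner (v): -144u - 72.
Outer (u): -144.

Therefore ∬_D (9x + 9y) dx dy = -144.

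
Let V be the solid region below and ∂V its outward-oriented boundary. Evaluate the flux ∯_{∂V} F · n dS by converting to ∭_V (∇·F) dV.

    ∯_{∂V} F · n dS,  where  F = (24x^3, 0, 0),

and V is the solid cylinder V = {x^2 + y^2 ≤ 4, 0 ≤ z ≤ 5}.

By the divergence theorem,

    ∯_{∂V} F · n dS = ∭_V (∇ · F) dV.

Compute the divergence:
    ∇ · F = ∂F_x/∂x + ∂F_y/∂y + ∂F_z/∂z = 72x^2 + 0 + 0 = 72x^2.

In cylindrical coordinates, x = r cos(θ), y = r sin(θ), z = z, dV = r dr dθ dz, with 0 ≤ r ≤ 2, 0 ≤ θ ≤ 2π, 0 ≤ z ≤ 5.

The integrand, after substitution and multiplying by the volume element, becomes (72r^2cos(θ)^2) · r, so

    ∭_V (∇·F) dV = ∫_0^{2π} ∫_0^{2} ∫_0^{5} (72r^2cos(θ)^2) · r dz dr dθ.

Inner (z from 0 to 5): 360r^3cos(θ)^2.
Middle (r from 0 to 2): 1440cos(θ)^2.
Outer (θ from 0 to 2π): 1440π.

Therefore ∯_{∂V} F · n dS = 1440π.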